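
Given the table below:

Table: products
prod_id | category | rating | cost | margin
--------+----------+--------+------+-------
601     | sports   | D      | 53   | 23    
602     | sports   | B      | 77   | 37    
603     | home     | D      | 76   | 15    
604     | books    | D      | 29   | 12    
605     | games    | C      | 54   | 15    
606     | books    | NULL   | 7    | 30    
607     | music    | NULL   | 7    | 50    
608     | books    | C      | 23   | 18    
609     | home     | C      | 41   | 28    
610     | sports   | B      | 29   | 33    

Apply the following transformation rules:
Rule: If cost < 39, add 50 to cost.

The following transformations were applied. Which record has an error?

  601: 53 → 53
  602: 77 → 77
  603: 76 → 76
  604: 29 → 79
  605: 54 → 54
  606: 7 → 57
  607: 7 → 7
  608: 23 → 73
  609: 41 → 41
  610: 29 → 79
Record 607 has an error. The correct transformed value should be 57, not 7.

Step 1: Check each record against the rule
Step 2: Record 607 has cost = 7
Step 3: Since 7 < 39, the bonus should have been applied
Step 4: Correct value = 57, but claimed value = 7
Conclusion: Record 607 has the error.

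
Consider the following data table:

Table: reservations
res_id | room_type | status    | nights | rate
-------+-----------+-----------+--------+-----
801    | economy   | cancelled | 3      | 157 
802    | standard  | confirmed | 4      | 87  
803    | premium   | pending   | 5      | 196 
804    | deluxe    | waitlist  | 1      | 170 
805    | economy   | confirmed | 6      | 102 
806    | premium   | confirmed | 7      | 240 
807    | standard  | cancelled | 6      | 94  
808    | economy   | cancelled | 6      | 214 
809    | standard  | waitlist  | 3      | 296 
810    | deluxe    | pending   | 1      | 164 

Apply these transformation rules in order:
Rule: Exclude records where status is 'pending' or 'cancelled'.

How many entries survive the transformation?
5

Step 1: Count records to exclude
  - 2 (pending) + 3 (cancelled) = 5 records
Step 2: Total records: 10
Step 3: Remaining = 10 - 5 = 5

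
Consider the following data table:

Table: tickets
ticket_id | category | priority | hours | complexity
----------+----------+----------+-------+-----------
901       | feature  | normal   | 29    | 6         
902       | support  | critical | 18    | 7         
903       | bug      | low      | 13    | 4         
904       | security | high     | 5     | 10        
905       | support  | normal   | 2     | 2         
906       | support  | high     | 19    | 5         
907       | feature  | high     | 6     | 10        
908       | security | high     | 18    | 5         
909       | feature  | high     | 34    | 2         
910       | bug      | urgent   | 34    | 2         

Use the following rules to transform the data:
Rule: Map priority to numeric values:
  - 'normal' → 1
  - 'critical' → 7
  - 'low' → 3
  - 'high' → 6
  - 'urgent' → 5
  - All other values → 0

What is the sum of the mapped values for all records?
47

Step 1: Apply mapping to each record
Step 2: Count by status:
  'normal': 2 records × 1 = 2
  'critical': 1 records × 7 = 7
  'low': 1 records × 3 = 3
  'high': 5 records × 6 = 30
  'urgent': 1 records × 5 = 5
Step 3: Sum all mapped values = 47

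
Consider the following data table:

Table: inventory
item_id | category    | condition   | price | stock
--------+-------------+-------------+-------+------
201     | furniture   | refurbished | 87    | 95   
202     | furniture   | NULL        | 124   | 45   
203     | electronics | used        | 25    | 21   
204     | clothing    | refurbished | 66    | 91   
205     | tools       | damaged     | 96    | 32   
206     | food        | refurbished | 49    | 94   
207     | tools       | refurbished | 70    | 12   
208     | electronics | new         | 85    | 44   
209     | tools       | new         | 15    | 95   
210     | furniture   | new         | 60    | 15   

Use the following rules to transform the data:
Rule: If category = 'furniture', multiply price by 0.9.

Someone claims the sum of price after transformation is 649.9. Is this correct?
Yes, the result is correct.

Step 1: Calculate the correct sum after transformation
Step 2: Apply multiplier 0.9 to records where category = 'furniture'
Step 3: Correct result = 649.9
Step 4: Claimed result = 649.9
Step 5: 649.9 = 649.9 ✓
Conclusion: The claimed result is correct.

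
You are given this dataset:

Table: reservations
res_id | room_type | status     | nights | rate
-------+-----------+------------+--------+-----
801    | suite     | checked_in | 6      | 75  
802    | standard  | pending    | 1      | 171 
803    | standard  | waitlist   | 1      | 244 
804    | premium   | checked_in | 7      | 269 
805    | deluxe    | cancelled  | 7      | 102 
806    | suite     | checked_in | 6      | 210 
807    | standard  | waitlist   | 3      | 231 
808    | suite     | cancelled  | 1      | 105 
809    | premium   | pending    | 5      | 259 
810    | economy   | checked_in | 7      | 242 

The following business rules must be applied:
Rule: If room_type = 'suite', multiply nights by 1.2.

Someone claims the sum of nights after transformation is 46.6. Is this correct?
Yes, the result is correct.

Step 1: Calculate the correct sum after transformation
Step 2: Apply multiplier 1.2 to records where room_type = 'suite'
Step 3: Correct result = 46.6
Step 4: Claimed result = 46.6
Step 5: 46.6 = 46.6 ✓
Conclusion: The claimed result is correct.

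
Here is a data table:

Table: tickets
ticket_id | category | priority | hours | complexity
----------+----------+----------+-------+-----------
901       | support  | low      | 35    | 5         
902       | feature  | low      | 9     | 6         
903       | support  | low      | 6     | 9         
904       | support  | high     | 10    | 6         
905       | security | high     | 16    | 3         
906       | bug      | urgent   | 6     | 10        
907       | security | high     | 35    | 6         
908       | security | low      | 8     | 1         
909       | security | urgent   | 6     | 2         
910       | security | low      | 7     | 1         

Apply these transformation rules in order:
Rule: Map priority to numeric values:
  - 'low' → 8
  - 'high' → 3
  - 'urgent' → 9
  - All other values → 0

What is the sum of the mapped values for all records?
67

Step 1: Apply mapping to each record
Step 2: Count by status:
  'low': 5 records × 8 = 40
  'high': 3 records × 3 = 9
  'urgent': 2 records × 9 = 18
Step 3: Sum all mapped values = 67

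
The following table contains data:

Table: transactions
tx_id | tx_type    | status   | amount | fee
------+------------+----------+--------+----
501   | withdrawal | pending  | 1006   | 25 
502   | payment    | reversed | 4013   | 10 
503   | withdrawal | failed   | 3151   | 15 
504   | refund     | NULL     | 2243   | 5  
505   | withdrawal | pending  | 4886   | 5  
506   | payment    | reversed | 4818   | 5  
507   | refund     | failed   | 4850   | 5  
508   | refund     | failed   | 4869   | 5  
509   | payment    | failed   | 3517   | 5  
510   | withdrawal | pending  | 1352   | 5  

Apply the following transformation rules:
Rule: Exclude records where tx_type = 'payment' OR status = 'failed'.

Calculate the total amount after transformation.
9487

Step 1: Find records where tx_type = 'payment' OR status = 'failed'
Step 2: 6 records match, summing to 25218
Step 3: Original sum: 34705
Step 4: Remaining sum = 34705 - 25218 = 9487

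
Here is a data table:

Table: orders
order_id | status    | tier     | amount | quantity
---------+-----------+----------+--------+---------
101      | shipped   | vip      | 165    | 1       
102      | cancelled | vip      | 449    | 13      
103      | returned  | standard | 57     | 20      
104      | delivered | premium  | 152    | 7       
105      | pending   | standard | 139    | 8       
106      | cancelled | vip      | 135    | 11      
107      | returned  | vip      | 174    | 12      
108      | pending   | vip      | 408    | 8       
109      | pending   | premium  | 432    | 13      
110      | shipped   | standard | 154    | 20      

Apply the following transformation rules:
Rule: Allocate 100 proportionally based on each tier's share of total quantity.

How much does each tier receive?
premium: 17.7, standard: 42.48, vip: 39.82

Step 1: Calculate total quantity = 113
Step 2: Calculate each tier's proportion:
  premium: 20/113 = 17.70% → 17.7
  standard: 48/113 = 42.48% → 42.48
  vip: 45/113 = 39.82% → 39.82
Step 3: Verify: sum of allocations ≈ 100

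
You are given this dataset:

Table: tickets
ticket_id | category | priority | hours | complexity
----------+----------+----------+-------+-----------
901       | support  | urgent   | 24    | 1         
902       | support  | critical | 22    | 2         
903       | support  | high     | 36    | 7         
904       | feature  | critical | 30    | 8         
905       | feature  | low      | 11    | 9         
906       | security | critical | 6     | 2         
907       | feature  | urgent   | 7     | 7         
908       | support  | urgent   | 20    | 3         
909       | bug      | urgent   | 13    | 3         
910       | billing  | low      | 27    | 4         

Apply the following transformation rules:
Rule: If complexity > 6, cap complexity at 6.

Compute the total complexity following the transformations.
39

Step 1: 4 records have complexity > 6
Step 2: These records originally summed to 31
Step 3: After capping: 4 × 6 = 24
Step 4: Unaffected records sum: 15
Step 5: Final sum = 24 + 15 = 39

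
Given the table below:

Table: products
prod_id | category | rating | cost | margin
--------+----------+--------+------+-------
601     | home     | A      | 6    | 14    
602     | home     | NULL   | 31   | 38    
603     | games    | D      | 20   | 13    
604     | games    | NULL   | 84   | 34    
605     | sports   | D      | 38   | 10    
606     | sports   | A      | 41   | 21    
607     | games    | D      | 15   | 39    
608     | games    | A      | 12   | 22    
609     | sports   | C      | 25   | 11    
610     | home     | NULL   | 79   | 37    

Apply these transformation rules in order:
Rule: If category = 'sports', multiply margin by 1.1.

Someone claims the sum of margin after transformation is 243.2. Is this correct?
Yes, the result is correct.

Step 1: Calculate the correct sum after transformation
Step 2: Apply multiplier 1.1 to records where category = 'sports'
Step 3: Correct result = 243.2
Step 4: Claimed result = 243.2
Step 5: 243.2 = 243.2 ✓
Conclusion: The claimed result is correct.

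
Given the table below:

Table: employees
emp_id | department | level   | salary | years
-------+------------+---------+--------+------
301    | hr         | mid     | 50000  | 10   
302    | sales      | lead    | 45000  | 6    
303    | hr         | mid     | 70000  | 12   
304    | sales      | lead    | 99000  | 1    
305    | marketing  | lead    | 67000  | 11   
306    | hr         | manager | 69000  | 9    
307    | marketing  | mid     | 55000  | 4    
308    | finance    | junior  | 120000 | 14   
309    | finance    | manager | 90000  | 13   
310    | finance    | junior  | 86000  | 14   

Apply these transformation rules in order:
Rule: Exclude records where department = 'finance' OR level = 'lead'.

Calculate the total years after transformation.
35

Step 1: Find records where department = 'finance' OR level = 'lead'
Step 2: 6 records match, summing to 59
Step 3: Original sum: 94
Step 4: Remaining sum = 94 - 59 = 35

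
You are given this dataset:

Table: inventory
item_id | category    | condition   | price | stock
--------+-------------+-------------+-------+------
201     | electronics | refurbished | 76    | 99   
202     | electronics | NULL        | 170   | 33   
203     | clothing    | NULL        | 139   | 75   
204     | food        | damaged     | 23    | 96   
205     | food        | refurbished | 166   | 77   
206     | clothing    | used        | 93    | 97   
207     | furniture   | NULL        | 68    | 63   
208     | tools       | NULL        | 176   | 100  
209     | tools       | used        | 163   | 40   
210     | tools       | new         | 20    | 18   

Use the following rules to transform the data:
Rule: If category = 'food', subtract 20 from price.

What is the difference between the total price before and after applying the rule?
40

Step 1: Original sum of price = 1094
Step 2: 2 records have category = 'food'
Step 3: Each affected record changes by -20
Step 4: Total change = 2 × -20 = -40
Step 5: New sum = 1094 + -40 = 1054
Step 6: Difference = |1054 - 1094| = 40
        (Sum decreased by 40)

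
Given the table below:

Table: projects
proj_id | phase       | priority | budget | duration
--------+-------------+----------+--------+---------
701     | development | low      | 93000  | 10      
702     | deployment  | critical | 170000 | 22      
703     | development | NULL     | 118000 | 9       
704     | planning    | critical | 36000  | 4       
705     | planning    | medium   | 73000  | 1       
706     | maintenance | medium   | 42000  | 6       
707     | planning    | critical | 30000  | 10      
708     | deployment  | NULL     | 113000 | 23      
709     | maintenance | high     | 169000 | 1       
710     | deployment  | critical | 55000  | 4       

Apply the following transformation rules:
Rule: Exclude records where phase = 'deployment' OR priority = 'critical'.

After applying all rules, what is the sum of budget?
495000

Step 1: Find records where phase = 'deployment' OR priority = 'critical'
Step 2: 5 records match, summing to 404000
Step 3: Original sum: 899000
Step 4: Remaining sum = 899000 - 404000 = 495000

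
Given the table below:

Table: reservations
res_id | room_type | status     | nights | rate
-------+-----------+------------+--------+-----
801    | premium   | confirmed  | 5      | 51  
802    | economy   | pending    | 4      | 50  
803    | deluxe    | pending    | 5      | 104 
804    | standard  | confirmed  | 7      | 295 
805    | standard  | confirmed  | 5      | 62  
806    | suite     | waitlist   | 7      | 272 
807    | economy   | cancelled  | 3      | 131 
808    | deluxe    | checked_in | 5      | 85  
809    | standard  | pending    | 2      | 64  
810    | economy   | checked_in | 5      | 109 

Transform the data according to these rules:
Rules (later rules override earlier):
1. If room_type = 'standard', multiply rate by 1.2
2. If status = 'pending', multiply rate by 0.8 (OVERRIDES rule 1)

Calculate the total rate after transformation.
1250.8

Step 1: Rule 2 takes priority for records with status = 'pending'
  - 3 records: 218 × 0.8 = 174.4
Step 2: Rule 1 applies to remaining records with room_type = 'standard'
  - 2 records: 357 × 1.2 = 428.4
Step 3: Other records unchanged: 648
Step 4: Final sum = 174.4 + 428.4 + 648 = 1250.8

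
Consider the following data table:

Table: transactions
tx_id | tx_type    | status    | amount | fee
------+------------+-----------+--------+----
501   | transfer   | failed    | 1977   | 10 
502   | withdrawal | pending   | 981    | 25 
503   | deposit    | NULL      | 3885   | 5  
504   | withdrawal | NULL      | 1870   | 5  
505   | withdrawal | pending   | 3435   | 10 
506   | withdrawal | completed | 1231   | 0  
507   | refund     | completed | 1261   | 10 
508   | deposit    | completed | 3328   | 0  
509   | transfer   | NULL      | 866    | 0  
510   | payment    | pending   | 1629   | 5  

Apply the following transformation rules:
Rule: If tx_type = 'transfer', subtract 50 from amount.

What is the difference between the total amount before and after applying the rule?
100

Step 1: Original sum of amount = 20463
Step 2: 2 records have tx_type = 'transfer'
Step 3: Each affected record changes by -50
Step 4: Total change = 2 × -50 = -100
Step 5: New sum = 20463 + -100 = 20363
Step 6: Difference = |20363 - 20463| = 100
        (Sum decreased by 100)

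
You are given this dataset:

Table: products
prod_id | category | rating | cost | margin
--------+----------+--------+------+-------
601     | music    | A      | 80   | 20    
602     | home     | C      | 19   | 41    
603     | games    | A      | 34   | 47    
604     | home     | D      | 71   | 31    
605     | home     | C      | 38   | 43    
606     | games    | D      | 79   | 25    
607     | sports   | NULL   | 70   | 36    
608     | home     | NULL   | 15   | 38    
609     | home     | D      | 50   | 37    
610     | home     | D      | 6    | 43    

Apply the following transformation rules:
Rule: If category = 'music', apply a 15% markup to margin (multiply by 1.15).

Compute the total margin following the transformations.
364.0

Step 1: Records with category = 'music' have total margin = 20
Step 2: Apply multiplier: 20 × 1.15 = 23.0
Step 3: Other records total: 341
Step 4: Final sum = 23.0 + 341 = 364.0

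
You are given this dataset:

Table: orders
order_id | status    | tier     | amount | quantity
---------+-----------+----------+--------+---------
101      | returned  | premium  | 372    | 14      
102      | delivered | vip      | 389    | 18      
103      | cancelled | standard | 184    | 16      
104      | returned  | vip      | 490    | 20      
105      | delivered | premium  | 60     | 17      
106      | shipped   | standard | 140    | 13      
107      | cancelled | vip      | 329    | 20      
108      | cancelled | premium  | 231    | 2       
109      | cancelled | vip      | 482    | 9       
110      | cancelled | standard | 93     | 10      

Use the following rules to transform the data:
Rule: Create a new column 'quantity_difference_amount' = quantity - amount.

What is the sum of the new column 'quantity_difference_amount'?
-2631

Step 1: For each record, compute quantity - amount
Example calculations:
  14 - 372 = -358
  18 - 389 = -371
  16 - 184 = -168
  ...
Step 2: Sum all derived values
Step 3: Total = -2631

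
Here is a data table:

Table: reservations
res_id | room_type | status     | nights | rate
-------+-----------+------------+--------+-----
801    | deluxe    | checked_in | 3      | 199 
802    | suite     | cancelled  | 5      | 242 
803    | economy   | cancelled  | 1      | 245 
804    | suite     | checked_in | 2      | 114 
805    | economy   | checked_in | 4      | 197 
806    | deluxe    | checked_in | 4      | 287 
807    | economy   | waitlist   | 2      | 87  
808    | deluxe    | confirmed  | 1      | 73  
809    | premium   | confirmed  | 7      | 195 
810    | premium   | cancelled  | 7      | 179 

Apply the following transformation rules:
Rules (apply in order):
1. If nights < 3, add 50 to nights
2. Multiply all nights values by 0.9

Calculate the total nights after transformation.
212.4

Step 1: Apply Rule 1 - Add 50 to records with nights < 3
  - 4 records affected: 6 + (4 × 50) = 206
  - Unaffected records: 30
  - Sum after Rule 1: 236
Step 2: Apply Rule 2 - Multiply all by 0.9
  - 236 × 0.9 = 212.4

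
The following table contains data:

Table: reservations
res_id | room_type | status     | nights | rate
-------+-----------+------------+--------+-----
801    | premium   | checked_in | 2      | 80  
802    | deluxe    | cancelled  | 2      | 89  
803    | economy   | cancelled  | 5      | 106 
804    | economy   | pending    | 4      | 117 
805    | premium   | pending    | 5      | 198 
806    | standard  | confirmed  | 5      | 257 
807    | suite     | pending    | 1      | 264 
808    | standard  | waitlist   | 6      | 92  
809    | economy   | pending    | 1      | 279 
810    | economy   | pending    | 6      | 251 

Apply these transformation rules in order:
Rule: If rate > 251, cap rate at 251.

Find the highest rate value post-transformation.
251

Step 1: Original maximum rate = 279
Step 2: Apply cap at 251
Step 3: 3 records had rate > 251 and were capped
Step 4: Maximum after transformation = 251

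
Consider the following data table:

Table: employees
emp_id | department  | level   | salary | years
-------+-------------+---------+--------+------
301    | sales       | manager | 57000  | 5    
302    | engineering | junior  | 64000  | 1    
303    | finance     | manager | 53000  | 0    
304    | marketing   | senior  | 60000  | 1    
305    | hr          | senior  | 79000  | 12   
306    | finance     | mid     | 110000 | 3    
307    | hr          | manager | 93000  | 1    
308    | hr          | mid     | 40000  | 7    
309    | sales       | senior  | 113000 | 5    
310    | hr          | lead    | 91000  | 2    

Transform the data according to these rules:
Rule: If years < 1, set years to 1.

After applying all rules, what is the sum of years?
38

Step 1: 1 records have years < 1
Step 2: These records originally summed to 0
Step 3: After setting to minimum: 1 × 1 = 1
Step 4: Unaffected records sum: 37
Step 5: Final sum = 1 + 37 = 38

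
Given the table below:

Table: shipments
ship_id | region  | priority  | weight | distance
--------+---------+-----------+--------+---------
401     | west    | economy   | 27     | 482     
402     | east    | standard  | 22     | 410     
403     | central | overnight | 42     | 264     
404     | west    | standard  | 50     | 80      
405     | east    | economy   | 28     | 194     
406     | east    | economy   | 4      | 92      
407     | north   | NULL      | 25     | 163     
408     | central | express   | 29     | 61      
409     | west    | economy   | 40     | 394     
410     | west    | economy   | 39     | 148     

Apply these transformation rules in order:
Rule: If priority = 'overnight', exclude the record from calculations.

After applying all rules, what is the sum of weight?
264

Step 1: Identify records where priority = 'overnight'
Step 2: The excluded records sum to 42
Step 3: Original total weight = 306
Step 4: Remaining total = 306 - 42 = 264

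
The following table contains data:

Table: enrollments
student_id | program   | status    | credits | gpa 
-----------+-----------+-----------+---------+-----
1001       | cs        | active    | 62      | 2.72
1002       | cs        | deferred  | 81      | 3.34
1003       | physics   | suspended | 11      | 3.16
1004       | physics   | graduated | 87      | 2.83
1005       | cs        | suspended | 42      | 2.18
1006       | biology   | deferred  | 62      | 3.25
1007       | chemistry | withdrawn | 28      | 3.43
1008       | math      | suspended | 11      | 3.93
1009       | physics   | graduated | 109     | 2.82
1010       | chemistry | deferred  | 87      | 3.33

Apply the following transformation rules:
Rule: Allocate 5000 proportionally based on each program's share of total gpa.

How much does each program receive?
biology: 524.36, chemistry: 1090.67, cs: 1329.46, math: 634.08, physics: 1421.43

Step 1: Calculate total gpa = 30.99
Step 2: Calculate each program's proportion:
  biology: 3.25/30.99 = 10.49% → 524.36
  chemistry: 6.76/30.99 = 21.81% → 1090.67
  cs: 8.24/30.99 = 26.59% → 1329.46
  math: 3.93/30.99 = 12.68% → 634.08
  physics: 8.81/30.99 = 28.43% → 1421.43
Step 3: Verify: sum of allocations ≈ 5000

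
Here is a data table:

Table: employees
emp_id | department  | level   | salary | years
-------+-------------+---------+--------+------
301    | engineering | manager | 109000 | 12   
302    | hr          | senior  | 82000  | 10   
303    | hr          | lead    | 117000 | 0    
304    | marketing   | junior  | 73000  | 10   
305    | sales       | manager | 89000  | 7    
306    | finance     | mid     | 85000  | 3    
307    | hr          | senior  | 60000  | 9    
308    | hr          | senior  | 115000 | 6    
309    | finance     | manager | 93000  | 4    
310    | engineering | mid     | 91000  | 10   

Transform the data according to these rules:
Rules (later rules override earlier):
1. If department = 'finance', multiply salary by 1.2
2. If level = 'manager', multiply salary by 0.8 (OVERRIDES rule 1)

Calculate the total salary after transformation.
872800.0

Step 1: Rule 2 takes priority for records with level = 'manager'
  - 3 records: 291000 × 0.8 = 232800.0
Step 2: Rule 1 applies to remaining records with department = 'finance'
  - 1 records: 85000 × 1.2 = 102000.0
Step 3: Other records unchanged: 538000
Step 4: Final sum = 232800.0 + 102000.0 + 538000 = 872800.0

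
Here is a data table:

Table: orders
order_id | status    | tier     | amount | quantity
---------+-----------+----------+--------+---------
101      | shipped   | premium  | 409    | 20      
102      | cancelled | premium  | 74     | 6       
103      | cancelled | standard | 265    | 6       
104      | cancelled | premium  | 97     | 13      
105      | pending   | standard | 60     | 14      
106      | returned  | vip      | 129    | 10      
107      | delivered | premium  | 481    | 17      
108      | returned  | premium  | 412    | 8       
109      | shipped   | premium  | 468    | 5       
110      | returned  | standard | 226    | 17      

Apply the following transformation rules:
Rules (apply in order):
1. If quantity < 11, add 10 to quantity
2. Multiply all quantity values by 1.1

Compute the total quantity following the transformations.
182.6

Step 1: Apply Rule 1 - Add 10 to records with quantity < 11
  - 5 records affected: 35 + (5 × 10) = 85
  - Unaffected records: 81
  - Sum after Rule 1: 166
Step 2: Apply Rule 2 - Multiply all by 1.1
  - 166 × 1.1 = 182.6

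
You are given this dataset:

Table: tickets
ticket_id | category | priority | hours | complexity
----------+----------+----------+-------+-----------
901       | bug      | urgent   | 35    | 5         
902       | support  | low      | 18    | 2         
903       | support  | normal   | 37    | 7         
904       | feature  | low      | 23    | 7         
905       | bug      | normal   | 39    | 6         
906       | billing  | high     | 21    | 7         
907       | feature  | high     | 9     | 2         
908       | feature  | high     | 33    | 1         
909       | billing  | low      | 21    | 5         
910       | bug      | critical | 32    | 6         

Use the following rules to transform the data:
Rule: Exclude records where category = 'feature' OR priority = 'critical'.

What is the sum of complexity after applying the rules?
32

Step 1: Find records where category = 'feature' OR priority = 'critical'
Step 2: 4 records match, summing to 16
Step 3: Original sum: 48
Step 4: Remaining sum = 48 - 16 = 32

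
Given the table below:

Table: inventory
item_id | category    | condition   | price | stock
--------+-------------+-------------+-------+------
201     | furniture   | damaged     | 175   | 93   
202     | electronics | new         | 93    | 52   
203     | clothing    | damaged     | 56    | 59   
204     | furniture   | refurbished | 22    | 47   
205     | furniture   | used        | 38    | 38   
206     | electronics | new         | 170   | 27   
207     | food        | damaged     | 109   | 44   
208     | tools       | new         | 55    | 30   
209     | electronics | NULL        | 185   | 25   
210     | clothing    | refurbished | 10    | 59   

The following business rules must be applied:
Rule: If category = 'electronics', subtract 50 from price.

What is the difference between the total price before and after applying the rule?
150

Step 1: Original sum of price = 913
Step 2: 3 records have category = 'electronics'
Step 3: Each affected record changes by -50
Step 4: Total change = 3 × -50 = -150
Step 5: New sum = 913 + -150 = 763
Step 6: Difference = |763 - 913| = 150
        (Sum decreased by 150)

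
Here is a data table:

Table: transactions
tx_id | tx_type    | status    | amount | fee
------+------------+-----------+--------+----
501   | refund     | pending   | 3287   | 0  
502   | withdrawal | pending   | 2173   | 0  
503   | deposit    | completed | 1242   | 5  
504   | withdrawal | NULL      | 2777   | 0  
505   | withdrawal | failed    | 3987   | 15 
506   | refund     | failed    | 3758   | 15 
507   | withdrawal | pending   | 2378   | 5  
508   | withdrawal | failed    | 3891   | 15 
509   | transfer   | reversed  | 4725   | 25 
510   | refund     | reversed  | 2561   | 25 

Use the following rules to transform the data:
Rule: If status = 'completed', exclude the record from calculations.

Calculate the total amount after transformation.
29537

Step 1: Identify records where status = 'completed'
Step 2: The excluded records sum to 1242
Step 3: Original total amount = 30779
Step 4: Remaining total = 30779 - 1242 = 29537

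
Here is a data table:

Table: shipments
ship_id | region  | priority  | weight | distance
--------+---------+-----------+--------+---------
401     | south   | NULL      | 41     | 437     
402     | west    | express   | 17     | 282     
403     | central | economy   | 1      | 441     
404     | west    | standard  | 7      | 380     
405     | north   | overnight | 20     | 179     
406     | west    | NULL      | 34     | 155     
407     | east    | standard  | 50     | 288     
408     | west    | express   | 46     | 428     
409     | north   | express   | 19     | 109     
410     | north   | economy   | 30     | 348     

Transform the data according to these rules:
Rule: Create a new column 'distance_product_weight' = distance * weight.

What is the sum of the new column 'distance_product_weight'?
81261

Step 1: For each record, compute distance * weight
Example calculations:
  437 * 41 = 17917
  282 * 17 = 4794
  441 * 1 = 441
  ...
Step 2: Sum all derived values
Step 3: Total = 81261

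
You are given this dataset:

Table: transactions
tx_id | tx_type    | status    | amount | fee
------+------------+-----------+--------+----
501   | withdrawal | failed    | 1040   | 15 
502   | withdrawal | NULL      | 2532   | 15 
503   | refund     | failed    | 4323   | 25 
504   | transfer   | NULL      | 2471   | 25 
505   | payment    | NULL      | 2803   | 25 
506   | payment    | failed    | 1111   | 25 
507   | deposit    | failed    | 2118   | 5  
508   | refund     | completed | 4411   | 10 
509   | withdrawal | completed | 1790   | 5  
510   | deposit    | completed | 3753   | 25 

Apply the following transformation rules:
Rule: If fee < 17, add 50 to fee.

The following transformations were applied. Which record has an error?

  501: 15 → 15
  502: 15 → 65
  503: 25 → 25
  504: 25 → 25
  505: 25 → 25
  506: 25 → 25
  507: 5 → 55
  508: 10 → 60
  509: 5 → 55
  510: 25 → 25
Record 501 has an error. The correct transformed value should be 65, not 15.

Step 1: Check each record against the rule
Step 2: Record 501 has fee = 15
Step 3: Since 15 < 17, the bonus should have been applied
Step 4: Correct value = 65, but claimed value = 15
Conclusion: Record 501 has the error.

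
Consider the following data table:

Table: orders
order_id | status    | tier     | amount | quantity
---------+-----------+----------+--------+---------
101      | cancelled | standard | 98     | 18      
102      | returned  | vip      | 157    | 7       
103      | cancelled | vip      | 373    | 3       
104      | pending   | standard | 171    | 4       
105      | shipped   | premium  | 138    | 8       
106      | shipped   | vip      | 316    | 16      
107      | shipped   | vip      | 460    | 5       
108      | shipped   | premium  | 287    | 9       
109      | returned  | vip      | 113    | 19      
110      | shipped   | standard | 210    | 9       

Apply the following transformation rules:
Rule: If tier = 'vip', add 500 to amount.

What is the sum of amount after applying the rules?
4823

Step 1: Count records where tier = 'vip': 5
Step 2: Total bonus added: 5 × 500 = 2500
Step 3: Original sum of amount: 2323
Step 4: Final sum = 2323 + 2500 = 4823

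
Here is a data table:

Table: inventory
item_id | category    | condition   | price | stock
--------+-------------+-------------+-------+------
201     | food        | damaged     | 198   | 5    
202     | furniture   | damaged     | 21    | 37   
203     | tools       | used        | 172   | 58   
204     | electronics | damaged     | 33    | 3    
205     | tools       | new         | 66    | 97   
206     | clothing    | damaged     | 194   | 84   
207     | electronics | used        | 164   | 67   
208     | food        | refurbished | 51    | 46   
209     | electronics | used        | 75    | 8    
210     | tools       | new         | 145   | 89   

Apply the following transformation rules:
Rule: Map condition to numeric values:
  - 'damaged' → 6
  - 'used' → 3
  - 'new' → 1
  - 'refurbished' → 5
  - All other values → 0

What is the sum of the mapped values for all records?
40

Step 1: Apply mapping to each record
Step 2: Count by status:
  'damaged': 4 records × 6 = 24
  'used': 3 records × 3 = 9
  'new': 2 records × 1 = 2
  'refurbished': 1 records × 5 = 5
Step 3: Sum all mapped values = 40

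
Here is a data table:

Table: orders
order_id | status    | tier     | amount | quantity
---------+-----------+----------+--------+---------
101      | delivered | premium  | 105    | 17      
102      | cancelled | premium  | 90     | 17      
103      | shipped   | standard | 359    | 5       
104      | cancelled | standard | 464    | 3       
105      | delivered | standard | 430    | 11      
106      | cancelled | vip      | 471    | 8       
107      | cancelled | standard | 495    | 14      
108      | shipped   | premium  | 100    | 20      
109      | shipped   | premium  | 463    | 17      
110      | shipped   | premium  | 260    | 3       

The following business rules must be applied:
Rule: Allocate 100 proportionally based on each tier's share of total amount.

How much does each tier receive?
premium: 31.45, standard: 54.0, vip: 14.55

Step 1: Calculate total amount = 3237
Step 2: Calculate each tier's proportion:
  premium: 1018/3237 = 31.45% → 31.45
  standard: 1748/3237 = 54.00% → 54.0
  vip: 471/3237 = 14.55% → 14.55
Step 3: Verify: sum of allocations ≈ 100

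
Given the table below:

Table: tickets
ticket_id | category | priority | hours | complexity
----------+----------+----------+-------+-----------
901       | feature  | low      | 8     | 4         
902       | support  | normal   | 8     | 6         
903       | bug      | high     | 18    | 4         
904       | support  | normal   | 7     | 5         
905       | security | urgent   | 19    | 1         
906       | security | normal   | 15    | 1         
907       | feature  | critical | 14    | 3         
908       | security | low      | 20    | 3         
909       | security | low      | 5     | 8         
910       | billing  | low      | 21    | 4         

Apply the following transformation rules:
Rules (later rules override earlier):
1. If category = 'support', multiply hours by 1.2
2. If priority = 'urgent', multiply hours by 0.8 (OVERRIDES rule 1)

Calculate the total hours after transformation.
134.2

Step 1: Rule 2 takes priority for records with priority = 'urgent'
  - 1 records: 19 × 0.8 = 15.2
Step 2: Rule 1 applies to remaining records with category = 'support'
  - 2 records: 15 × 1.2 = 18.0
Step 3: Other records unchanged: 101
Step 4: Final sum = 15.2 + 18.0 + 101 = 134.2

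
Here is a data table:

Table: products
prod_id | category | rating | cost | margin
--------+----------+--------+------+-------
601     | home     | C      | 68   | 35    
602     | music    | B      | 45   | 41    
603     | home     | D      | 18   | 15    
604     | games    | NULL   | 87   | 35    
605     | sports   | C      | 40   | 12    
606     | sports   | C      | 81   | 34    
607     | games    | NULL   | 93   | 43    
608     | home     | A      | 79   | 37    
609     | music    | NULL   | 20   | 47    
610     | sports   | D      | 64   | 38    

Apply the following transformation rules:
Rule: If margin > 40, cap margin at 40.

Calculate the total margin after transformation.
326

Step 1: 3 records have margin > 40
Step 2: These records originally summed to 131
Step 3: After capping: 3 × 40 = 120
Step 4: Unaffected records sum: 206
Step 5: Final sum = 120 + 206 = 326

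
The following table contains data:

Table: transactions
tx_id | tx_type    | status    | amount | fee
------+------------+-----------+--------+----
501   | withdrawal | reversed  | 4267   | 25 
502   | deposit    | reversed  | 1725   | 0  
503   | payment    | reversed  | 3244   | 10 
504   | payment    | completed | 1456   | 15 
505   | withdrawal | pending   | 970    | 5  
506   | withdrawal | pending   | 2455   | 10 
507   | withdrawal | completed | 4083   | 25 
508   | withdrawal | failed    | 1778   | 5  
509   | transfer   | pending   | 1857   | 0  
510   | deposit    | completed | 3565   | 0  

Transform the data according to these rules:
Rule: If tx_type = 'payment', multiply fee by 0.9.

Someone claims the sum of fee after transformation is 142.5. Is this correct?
No, the correct result is 92.5.

Step 1: Calculate the correct sum after transformation
Step 2: Apply multiplier 0.9 to records where tx_type = 'payment'
Step 3: Correct result = 92.5
Step 4: Claimed result = 142.5
Step 5: 92.5 ≠ 142.5
Conclusion: The claimed result is incorrect. The correct answer is 92.5.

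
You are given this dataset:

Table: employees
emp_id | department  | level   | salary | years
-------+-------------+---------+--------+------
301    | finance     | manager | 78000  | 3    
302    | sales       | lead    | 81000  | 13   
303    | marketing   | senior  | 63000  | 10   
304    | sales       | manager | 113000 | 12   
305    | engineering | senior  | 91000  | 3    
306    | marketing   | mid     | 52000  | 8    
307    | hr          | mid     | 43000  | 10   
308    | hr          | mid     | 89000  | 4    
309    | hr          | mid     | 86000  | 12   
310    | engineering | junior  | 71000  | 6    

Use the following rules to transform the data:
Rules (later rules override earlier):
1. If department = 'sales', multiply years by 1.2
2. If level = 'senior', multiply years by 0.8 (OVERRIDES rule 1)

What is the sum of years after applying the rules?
83.4

Step 1: Rule 2 takes priority for records with level = 'senior'
  - 2 records: 13 × 0.8 = 10.4
Step 2: Rule 1 applies to remaining records with department = 'sales'
  - 2 records: 25 × 1.2 = 30.0
Step 3: Other records unchanged: 43
Step 4: Final sum = 10.4 + 30.0 + 43 = 83.4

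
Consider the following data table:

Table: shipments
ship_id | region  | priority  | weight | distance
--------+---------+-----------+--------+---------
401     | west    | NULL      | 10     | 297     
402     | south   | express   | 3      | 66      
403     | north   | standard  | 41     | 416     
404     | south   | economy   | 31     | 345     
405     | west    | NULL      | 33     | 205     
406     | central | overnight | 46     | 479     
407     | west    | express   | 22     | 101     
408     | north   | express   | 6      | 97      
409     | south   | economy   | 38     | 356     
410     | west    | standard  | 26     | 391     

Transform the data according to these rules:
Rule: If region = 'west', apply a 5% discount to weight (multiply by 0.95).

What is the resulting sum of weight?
251.45

Step 1: Records with region = 'west' have total weight = 91
Step 2: Apply multiplier: 91 × 0.95 = 86.45
Step 3: Other records total: 165
Step 4: Final sum = 86.45 + 165 = 251.45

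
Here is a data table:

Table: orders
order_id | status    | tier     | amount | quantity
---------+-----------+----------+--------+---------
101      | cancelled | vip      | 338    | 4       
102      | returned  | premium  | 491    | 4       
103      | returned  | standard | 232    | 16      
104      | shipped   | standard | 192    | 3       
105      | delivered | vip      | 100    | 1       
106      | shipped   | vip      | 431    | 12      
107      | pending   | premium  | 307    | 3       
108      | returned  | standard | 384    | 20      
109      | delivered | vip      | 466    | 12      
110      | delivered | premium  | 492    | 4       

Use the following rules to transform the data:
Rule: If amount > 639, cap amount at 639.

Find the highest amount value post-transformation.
492

Step 1: Original maximum amount = 492
Step 2: Check cap of 639 against maximum
Step 3: No records exceed the cap (max 492 <= cap 639), so no capping applies
Step 4: Maximum after transformation = 492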